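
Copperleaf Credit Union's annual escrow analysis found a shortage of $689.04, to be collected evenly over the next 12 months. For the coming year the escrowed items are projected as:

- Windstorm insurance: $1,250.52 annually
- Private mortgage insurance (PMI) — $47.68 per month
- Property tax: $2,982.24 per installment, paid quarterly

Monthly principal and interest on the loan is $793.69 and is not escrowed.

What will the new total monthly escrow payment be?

Windstorm insurance: $1,250.52 per year
Private mortgage insurance (PMI): $47.68 × 12 = $572.16 per year
Property tax: $2,982.24 × 4 = $11,928.96 per year
Total annual escrow = $1,250.52 + $572.16 + $11,928.96 = $13,751.64
Monthly = $13,751.64 / 12 = $1,145.97
Shortage per month = $689.04 / 12 = $57.42
Adjusted monthly = $1,145.97 + $57.42 = $1,203.39

$1,203.39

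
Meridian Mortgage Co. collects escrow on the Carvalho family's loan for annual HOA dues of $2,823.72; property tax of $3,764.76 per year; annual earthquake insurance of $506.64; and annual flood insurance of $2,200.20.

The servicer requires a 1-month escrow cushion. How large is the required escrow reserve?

$774.61

HOA dues = $2,823.72 annually
Property tax = $3,764.76 annually
Earthquake insurance = $506.64 annually
Flood insurance = $2,200.20 annually
Combined annual = $2,823.72 + $3,764.76 + $506.64 + $2,200.20 = $9,295.32
Base monthly escrow = $9,295.32 ÷ 12 = $774.61
Required cushion = 1 × $774.61 = $774.61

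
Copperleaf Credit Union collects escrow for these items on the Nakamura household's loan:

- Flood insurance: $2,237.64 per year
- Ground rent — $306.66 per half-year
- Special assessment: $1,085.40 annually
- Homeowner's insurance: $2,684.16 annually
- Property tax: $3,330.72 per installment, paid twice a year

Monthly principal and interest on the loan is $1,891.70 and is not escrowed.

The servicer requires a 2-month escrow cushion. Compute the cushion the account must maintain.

Flood insurance = $2,237.64 annually
Ground rent = $306.66 × 2 = $613.32 annually
Special assessment = $1,085.40 annually
Homeowner's insurance = $2,684.16 annually
Property tax = $3,330.72 × 2 = $6,661.44 annually
Combined annual = $13,281.96
Monthly escrow = $13,281.96 ÷ 12 = $1,106.83
Required cushion = 2 × $1,106.83 = $2,213.66

$2,213.66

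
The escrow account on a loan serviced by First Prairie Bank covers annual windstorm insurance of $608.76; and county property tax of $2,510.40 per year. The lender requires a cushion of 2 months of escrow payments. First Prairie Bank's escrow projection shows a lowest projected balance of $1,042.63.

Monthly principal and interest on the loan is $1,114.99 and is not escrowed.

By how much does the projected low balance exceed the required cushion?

Windstorm insurance: $608.76
County property tax: $2,510.40
Combined annual = $608.76 + $2,510.40 = $3,119.16
Per month = $3,119.16 ÷ 12 = $259.93
Cushion = 2 × $259.93 = $519.86
Excess over cushion: $1,042.63 − $519.86 = $522.77

$522.77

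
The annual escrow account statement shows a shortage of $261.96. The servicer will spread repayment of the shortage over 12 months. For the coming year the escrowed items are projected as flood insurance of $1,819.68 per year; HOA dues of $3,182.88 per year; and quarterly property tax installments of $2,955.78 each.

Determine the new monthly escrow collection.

$1,423.97

Flood insurance = $1,819.68 annually
HOA dues = $3,182.88 annually
Property tax = $2,955.78 × 4 = $11,823.12 annually
Total annual escrow = $1,819.68 + $3,182.88 + $11,823.12 = $16,825.68
Monthly escrow = $16,825.68 ÷ 12 = $1,402.14
Monthly shortage recovery: $261.96 / 12 = $21.83
New monthly escrow = $1,402.14 + $21.83 = $1,423.97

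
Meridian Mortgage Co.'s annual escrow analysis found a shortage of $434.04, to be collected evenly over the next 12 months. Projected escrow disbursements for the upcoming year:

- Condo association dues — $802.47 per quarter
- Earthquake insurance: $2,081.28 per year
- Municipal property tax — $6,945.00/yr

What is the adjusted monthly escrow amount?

Condo association dues = $802.47 × 4 = $3,209.88/yr
Earthquake insurance = $2,081.28/yr
Municipal property tax = $6,945.00/yr
Yearly total = $3,209.88 + $2,081.28 + $6,945.00 = $12,236.16
Monthly escrow = $12,236.16 ÷ 12 = $1,019.68
Shortage per month = $434.04 ÷ 12 = $36.17
New monthly escrow = $1,019.68 + $36.17 = $1,055.85

$1,055.85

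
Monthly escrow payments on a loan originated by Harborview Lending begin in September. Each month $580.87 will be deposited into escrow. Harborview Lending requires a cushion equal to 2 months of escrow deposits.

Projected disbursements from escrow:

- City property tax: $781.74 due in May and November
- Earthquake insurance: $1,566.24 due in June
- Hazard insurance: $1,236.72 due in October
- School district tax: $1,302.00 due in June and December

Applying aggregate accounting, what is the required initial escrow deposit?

Cushion = 2 × $580.87 = $1,161.74
Trial balance (start $0, +$580.87 each month, − disbursements):
  Sep: +$580.87 → $580.87
  Oct: +$580.87 − $1,236.72 → -$74.98
  Nov: +$580.87 − $781.74 → -$275.85
  Dec: +$580.87 − $1,302.00 → -$996.98
  Jan: +$580.87 → -$416.11
  Feb: +$580.87 → $164.76
  Mar: +$580.87 → $745.63
  Apr: +$580.87 → $1,326.50
  May: +$580.87 − $781.74 → $1,125.63
  Jun: +$580.87 − $2,868.24 → -$1,161.74
  Jul: +$580.87 → -$580.87
  Aug: +$580.87 → $0.00
Lowest trial balance = -$1,161.74 (Jun)
Initial deposit = cushion − low point = $1,161.74 − (-$1,161.74) = $2,323.48

$2,323.48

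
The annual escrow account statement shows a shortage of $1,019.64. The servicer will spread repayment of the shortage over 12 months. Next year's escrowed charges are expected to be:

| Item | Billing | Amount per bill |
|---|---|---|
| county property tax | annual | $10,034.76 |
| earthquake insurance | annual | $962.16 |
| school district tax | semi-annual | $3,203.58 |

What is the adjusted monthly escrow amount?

County property tax: $10,034.76 annually
Earthquake insurance: $962.16 annually
School district tax: $3,203.58 × 2 = $6,407.16 annually
Total annual escrow = $10,034.76 + $962.16 + $6,407.16 = $17,404.08
Monthly = $17,404.08 ÷ 12 = $1,450.34
Shortage spread = $1,019.64 ÷ 12 = $84.97/mo
Adjusted monthly = $1,450.34 + $84.97 = $1,535.31

$1,535.31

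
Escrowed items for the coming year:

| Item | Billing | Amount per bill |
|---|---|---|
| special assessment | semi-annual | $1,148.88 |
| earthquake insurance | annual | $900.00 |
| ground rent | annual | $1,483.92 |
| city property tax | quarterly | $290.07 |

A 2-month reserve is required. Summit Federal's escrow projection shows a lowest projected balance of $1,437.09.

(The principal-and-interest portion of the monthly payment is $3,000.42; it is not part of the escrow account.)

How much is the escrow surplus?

Special assessment: $1,148.88 × 2 = $2,297.76
Earthquake insurance: $900.00
Ground rent: $1,483.92
City property tax: $290.07 × 4 = $1,160.28
Total per year = $2,297.76 + $900.00 + $1,483.92 + $1,160.28 = $5,841.96
Monthly escrow = $5,841.96 ÷ 12 = $486.83
Required cushion = 2 × $486.83 = $973.66
Surplus = $1,437.09 − $973.66 = $463.43

$463.43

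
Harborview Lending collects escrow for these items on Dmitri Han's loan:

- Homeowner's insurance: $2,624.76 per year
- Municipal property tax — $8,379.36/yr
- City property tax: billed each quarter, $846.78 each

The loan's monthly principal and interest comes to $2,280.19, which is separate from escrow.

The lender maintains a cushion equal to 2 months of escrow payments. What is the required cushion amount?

Homeowner's insurance — $2,624.76
Municipal property tax — $8,379.36
City property tax — $846.78 × 4 = $3,387.12
Total per year = $14,391.24
Base monthly escrow = $14,391.24 / 12 = $1,199.27
Required cushion = 2 × $1,199.27 = $2,398.54

$2,398.54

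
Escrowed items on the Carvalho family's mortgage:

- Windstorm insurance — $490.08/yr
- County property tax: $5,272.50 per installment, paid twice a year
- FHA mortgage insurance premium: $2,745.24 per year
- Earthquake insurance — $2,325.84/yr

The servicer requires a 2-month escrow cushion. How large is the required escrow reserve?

Windstorm insurance — $490.08 per year
County property tax — $5,272.50 × 2 = $10,545.00 per year
FHA mortgage insurance premium — $2,745.24 per year
Earthquake insurance — $2,325.84 per year
Annual escrow total = $16,106.16
Monthly = $16,106.16 / 12 = $1,342.18
Required cushion = 2 × $1,342.18 = $2,684.36

$2,684.36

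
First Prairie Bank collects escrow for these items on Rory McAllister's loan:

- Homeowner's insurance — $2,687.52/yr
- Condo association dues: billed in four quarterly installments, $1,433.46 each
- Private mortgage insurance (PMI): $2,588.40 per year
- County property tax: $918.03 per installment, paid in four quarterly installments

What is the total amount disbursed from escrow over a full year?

$14,681.88

Homeowner's insurance = $2,687.52 annually
Condo association dues = $1,433.46 × 4 = $5,733.84 annually
Private mortgage insurance (PMI) = $2,588.40 annually
County property tax = $918.03 × 4 = $3,672.12 annually
Yearly total = $14,681.88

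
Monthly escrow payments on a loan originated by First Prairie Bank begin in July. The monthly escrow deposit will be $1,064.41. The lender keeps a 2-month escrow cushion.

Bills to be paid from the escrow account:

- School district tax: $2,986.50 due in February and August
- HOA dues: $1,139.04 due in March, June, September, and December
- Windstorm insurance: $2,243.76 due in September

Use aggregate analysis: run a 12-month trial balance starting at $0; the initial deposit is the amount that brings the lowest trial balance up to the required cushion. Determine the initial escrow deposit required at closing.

Cushion = 2 × $1,064.41 = $2,128.82
Trial balance (start $0, +$1,064.41 each month, − disbursements):
  Jul: +$1,064.41 → $1,064.41
  Aug: +$1,064.41 − $2,986.50 → -$857.68
  Sep: +$1,064.41 − $3,382.80 → -$3,176.07
  Oct: +$1,064.41 → -$2,111.66
  Nov: +$1,064.41 → -$1,047.25
  Dec: +$1,064.41 − $1,139.04 → -$1,121.88
  Jan: +$1,064.41 → -$57.47
  Feb: +$1,064.41 − $2,986.50 → -$1,979.56
  Mar: +$1,064.41 − $1,139.04 → -$2,054.19
  Apr: +$1,064.41 → -$989.78
  May: +$1,064.41 → $74.63
  Jun: +$1,064.41 − $1,139.04 → $0.00
Lowest trial balance = -$3,176.07 (Sep)
Initial deposit = cushion − low point = $2,128.82 − (-$3,176.07) = $5,304.89

$5,304.89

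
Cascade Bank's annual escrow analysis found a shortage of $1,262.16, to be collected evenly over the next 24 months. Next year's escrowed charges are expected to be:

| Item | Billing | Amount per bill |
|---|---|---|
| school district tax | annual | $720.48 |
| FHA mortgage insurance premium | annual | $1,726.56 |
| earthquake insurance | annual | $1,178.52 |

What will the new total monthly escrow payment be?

School district tax — $720.48
FHA mortgage insurance premium — $1,726.56
Earthquake insurance — $1,178.52
Annual escrow total = $720.48 + $1,726.56 + $1,178.52 = $3,625.56
Monthly escrow = $3,625.56 ÷ 12 = $302.13
Shortage spread = $1,262.16 ÷ 24 = $52.59/mo
New monthly escrow = $302.13 + $52.59 = $354.72

$354.72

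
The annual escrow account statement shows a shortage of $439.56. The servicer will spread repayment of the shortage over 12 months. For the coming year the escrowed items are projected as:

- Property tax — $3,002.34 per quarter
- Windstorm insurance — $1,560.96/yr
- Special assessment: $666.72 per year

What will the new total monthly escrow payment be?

$1,223.05

Property tax — $3,002.34 × 4 = $12,009.36/yr
Windstorm insurance — $1,560.96/yr
Special assessment — $666.72/yr
Yearly total = $12,009.36 + $1,560.96 + $666.72 = $14,237.04
Monthly = $14,237.04 / 12 = $1,186.42
Shortage per month = $439.56 / 12 = $36.63
Adjusted monthly = $1,186.42 + $36.63 = $1,223.05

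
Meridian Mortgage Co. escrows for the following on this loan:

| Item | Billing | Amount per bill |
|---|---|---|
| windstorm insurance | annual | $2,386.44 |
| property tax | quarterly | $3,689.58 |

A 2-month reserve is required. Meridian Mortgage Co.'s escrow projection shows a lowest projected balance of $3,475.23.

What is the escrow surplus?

$617.77

Windstorm insurance — $2,386.44 per year
Property tax — $3,689.58 × 4 = $14,758.32 per year
Total per year = $2,386.44 + $14,758.32 = $17,144.76
Monthly = $17,144.76 ÷ 12 = $1,428.73
Cushion = 2 × $1,428.73 = $2,857.46
Surplus = $3,475.23 − $2,857.46 = $617.77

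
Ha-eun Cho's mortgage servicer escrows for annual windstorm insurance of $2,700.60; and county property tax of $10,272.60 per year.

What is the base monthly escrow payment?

$1,081.10

Windstorm insurance: $2,700.60 annually
County property tax: $10,272.60 annually
Total per year = $12,973.20
Monthly escrow = $12,973.20 / 12 = $1,081.10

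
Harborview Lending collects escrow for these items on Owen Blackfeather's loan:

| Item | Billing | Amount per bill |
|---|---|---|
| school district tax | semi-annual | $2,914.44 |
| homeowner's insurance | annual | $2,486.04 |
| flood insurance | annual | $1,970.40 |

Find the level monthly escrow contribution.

$857.11

School district tax = $2,914.44 × 2 = $5,828.88/yr
Homeowner's insurance = $2,486.04/yr
Flood insurance = $1,970.40/yr
Combined annual = $5,828.88 + $2,486.04 + $1,970.40 = $10,285.32
Monthly = $10,285.32 ÷ 12 = $857.11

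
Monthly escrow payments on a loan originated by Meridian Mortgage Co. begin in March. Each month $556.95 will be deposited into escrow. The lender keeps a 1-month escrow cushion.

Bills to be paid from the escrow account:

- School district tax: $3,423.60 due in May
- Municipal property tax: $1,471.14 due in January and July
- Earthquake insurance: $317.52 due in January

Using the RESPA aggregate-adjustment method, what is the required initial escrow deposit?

$2,666.94

Cushion = 1 × $556.95 = $556.95
Trial balance (start $0, +$556.95 each month, − disbursements):
  Mar: +$556.95 → $556.95
  Apr: +$556.95 → $1,113.90
  May: +$556.95 − $3,423.60 → -$1,752.75
  Jun: +$556.95 → -$1,195.80
  Jul: +$556.95 − $1,471.14 → -$2,109.99
  Aug: +$556.95 → -$1,553.04
  Sep: +$556.95 → -$996.09
  Oct: +$556.95 → -$439.14
  Nov: +$556.95 → $117.81
  Dec: +$556.95 → $674.76
  Jan: +$556.95 − $1,788.66 → -$556.95
  Feb: +$556.95 → $0.00
Lowest trial balance = -$2,109.99 (Jul)
Initial deposit = cushion − low point = $556.95 − (-$2,109.99) = $2,666.94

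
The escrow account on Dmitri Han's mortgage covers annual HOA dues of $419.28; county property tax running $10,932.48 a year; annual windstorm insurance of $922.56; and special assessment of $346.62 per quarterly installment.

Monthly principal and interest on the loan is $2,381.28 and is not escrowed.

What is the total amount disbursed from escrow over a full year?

HOA dues: $419.28
County property tax: $10,932.48
Windstorm insurance: $922.56
Special assessment: $346.62 × 4 = $1,386.48
Combined annual = $13,660.80

$13,660.80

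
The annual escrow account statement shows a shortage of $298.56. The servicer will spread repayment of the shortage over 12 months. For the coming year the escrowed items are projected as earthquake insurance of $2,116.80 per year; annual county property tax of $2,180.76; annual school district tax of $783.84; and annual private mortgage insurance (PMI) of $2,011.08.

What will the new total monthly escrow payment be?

$615.92

Earthquake insurance: $2,116.80
County property tax: $2,180.76
School district tax: $783.84
Private mortgage insurance (PMI): $2,011.08
Combined annual = $2,116.80 + $2,180.76 + $783.84 + $2,011.08 = $7,092.48
Monthly = $7,092.48 / 12 = $591.04
Shortage spread = $298.56 ÷ 12 = $24.88/mo
Adjusted monthly = $591.04 + $24.88 = $615.92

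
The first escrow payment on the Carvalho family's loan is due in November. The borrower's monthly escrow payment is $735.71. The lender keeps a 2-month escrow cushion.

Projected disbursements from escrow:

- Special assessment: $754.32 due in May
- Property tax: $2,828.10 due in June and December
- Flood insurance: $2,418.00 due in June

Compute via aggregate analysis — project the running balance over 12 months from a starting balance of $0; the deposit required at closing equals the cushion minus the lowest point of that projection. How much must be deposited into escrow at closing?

Cushion = 2 × $735.71 = $1,471.42
Trial balance (start $0, +$735.71 each month, − disbursements):
  Nov: +$735.71 → $735.71
  Dec: +$735.71 − $2,828.10 → -$1,356.68
  Jan: +$735.71 → -$620.97
  Feb: +$735.71 → $114.74
  Mar: +$735.71 → $850.45
  Apr: +$735.71 → $1,586.16
  May: +$735.71 − $754.32 → $1,567.55
  Jun: +$735.71 − $5,246.10 → -$2,942.84
  Jul: +$735.71 → -$2,207.13
  Aug: +$735.71 → -$1,471.42
  Sep: +$735.71 → -$735.71
  Oct: +$735.71 → $0.00
Lowest trial balance = -$2,942.84 (Jun)
Initial deposit = cushion − low point = $1,471.42 − (-$2,942.84) = $4,414.26

$4,414.26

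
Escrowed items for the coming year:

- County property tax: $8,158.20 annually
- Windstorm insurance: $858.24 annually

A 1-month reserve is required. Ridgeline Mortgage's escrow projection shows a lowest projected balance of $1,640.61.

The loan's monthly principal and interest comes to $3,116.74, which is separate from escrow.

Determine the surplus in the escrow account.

County property tax = $8,158.20 annually
Windstorm insurance = $858.24 annually
Annual escrow total = $8,158.20 + $858.24 = $9,016.44
Monthly = $9,016.44 ÷ 12 = $751.37
Required cushion = 1 × $751.37 = $751.37
Excess over cushion: $1,640.61 − $751.37 = $889.24

$889.24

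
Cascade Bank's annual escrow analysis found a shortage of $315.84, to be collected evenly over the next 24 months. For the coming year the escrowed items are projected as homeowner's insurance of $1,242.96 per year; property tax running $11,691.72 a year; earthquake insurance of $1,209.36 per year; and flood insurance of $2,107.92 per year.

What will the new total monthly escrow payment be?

$1,367.49

Homeowner's insurance: $1,242.96/yr
Property tax: $11,691.72/yr
Earthquake insurance: $1,209.36/yr
Flood insurance: $2,107.92/yr
Annual escrow total = $1,242.96 + $11,691.72 + $1,209.36 + $2,107.92 = $16,251.96
Per month = $16,251.96 / 12 = $1,354.33
Shortage per month = $315.84 ÷ 24 = $13.16
Adjusted monthly = $1,354.33 + $13.16 = $1,367.49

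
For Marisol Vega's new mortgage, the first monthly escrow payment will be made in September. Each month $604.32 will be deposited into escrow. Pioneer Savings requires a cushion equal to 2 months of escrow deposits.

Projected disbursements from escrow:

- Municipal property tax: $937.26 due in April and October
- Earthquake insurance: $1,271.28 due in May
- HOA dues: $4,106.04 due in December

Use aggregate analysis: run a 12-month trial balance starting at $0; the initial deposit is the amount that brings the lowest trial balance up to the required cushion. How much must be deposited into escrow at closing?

$3,834.66

Cushion = 2 × $604.32 = $1,208.64
Trial balance (start $0, +$604.32 each month, − disbursements):
  Sep: +$604.32 → $604.32
  Oct: +$604.32 − $937.26 → $271.38
  Nov: +$604.32 → $875.70
  Dec: +$604.32 − $4,106.04 → -$2,626.02
  Jan: +$604.32 → -$2,021.70
  Feb: +$604.32 → -$1,417.38
  Mar: +$604.32 → -$813.06
  Apr: +$604.32 − $937.26 → -$1,146.00
  May: +$604.32 − $1,271.28 → -$1,812.96
  Jun: +$604.32 → -$1,208.64
  Jul: +$604.32 → -$604.32
  Aug: +$604.32 → $0.00
Lowest trial balance = -$2,626.02 (Dec)
Initial deposit = cushion − low point = $1,208.64 − (-$2,626.02) = $3,834.66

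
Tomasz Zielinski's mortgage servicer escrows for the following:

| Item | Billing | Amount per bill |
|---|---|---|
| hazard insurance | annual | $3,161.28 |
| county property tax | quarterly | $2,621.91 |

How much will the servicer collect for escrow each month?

Hazard insurance — $3,161.28 per year
County property tax — $2,621.91 × 4 = $10,487.64 per year
Total annual escrow = $3,161.28 + $10,487.64 = $13,648.92
Per month = $13,648.92 ÷ 12 = $1,137.41

$1,137.41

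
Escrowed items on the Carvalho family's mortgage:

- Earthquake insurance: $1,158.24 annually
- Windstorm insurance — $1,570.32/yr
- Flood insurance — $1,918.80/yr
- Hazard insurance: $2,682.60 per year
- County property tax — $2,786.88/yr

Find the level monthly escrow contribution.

$843.07

Earthquake insurance = $1,158.24 annually
Windstorm insurance = $1,570.32 annually
Flood insurance = $1,918.80 annually
Hazard insurance = $2,682.60 annually
County property tax = $2,786.88 annually
Total annual escrow = $10,116.84
Monthly = $10,116.84 ÷ 12 = $843.07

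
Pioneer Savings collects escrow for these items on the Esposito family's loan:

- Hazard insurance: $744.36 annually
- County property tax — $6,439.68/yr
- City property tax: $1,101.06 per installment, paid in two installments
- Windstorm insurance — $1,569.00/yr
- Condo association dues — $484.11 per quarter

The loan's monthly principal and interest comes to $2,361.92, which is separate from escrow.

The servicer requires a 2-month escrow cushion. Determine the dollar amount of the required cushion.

Hazard insurance = $744.36/yr
County property tax = $6,439.68/yr
City property tax = $1,101.06 × 2 = $2,202.12/yr
Windstorm insurance = $1,569.00/yr
Condo association dues = $484.11 × 4 = $1,936.44/yr
Total annual escrow = $744.36 + $6,439.68 + $2,202.12 + $1,569.00 + $1,936.44 = $12,891.60
Monthly = $12,891.60 ÷ 12 = $1,074.30
Required cushion = 2 × $1,074.30 = $2,148.60

$2,148.60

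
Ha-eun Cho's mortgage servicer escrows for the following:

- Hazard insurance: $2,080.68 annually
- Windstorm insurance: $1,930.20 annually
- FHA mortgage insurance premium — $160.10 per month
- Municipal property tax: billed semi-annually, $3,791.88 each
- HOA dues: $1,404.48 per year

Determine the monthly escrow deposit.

$1,243.36

Hazard insurance: $2,080.68 annually
Windstorm insurance: $1,930.20 annually
FHA mortgage insurance premium: $160.10 × 12 = $1,921.20 annually
Municipal property tax: $3,791.88 × 2 = $7,583.76 annually
HOA dues: $1,404.48 annually
Combined annual = $2,080.68 + $1,930.20 + $1,921.20 + $7,583.76 + $1,404.48 = $14,920.32
Monthly = $14,920.32 ÷ 12 = $1,243.36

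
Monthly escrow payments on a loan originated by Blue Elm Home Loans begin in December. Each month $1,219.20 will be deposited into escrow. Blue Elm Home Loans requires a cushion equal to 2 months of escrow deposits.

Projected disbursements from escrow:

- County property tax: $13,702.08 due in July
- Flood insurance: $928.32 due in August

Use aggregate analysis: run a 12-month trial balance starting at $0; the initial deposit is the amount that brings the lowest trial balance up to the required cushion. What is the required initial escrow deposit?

$6,386.88

Cushion = 2 × $1,219.20 = $2,438.40
Trial balance (start $0, +$1,219.20 each month, − disbursements):
  Dec: +$1,219.20 → $1,219.20
  Jan: +$1,219.20 → $2,438.40
  Feb: +$1,219.20 → $3,657.60
  Mar: +$1,219.20 → $4,876.80
  Apr: +$1,219.20 → $6,096.00
  May: +$1,219.20 → $7,315.20
  Jun: +$1,219.20 → $8,534.40
  Jul: +$1,219.20 − $13,702.08 → -$3,948.48
  Aug: +$1,219.20 − $928.32 → -$3,657.60
  Sep: +$1,219.20 → -$2,438.40
  Oct: +$1,219.20 → -$1,219.20
  Nov: +$1,219.20 → $0.00
Lowest trial balance = -$3,948.48 (Jul)
Initial deposit = cushion − low point = $2,438.40 − (-$3,948.48) = $6,386.88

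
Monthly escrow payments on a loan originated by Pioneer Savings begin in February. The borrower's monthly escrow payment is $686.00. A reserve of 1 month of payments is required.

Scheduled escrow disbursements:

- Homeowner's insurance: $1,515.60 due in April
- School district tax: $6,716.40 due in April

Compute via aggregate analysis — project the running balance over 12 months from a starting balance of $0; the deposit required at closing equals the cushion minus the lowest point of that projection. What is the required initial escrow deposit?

$6,860.00

Cushion = 1 × $686.00 = $686.00
Trial balance (start $0, +$686.00 each month, − disbursements):
  Feb: +$686.00 → $686.00
  Mar: +$686.00 → $1,372.00
  Apr: +$686.00 − $8,232.00 → -$6,174.00
  May: +$686.00 → -$5,488.00
  Jun: +$686.00 → -$4,802.00
  Jul: +$686.00 → -$4,116.00
  Aug: +$686.00 → -$3,430.00
  Sep: +$686.00 → -$2,744.00
  Oct: +$686.00 → -$2,058.00
  Nov: +$686.00 → -$1,372.00
  Dec: +$686.00 → -$686.00
  Jan: +$686.00 → $0.00
Lowest trial balance = -$6,174.00 (Apr)
Initial deposit = cushion − low point = $686.00 − (-$6,174.00) = $6,860.00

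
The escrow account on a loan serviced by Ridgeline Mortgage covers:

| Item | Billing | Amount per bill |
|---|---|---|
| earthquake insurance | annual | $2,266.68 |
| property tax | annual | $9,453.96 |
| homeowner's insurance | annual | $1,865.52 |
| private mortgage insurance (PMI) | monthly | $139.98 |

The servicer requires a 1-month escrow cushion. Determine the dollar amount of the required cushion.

Earthquake insurance — $2,266.68
Property tax — $9,453.96
Homeowner's insurance — $1,865.52
Private mortgage insurance (PMI) — $139.98 × 12 = $1,679.76
Combined annual = $2,266.68 + $9,453.96 + $1,865.52 + $1,679.76 = $15,265.92
Monthly = $15,265.92 / 12 = $1,272.16
Cushion = 1 × $1,272.16 = $1,272.16

$1,272.16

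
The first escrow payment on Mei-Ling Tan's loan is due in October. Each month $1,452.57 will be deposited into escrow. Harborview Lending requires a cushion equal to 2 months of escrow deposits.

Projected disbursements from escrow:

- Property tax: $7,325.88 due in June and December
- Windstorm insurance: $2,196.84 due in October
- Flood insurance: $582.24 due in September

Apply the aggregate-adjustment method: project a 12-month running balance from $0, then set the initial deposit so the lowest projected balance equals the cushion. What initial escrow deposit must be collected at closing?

$8,070.15

Cushion = 2 × $1,452.57 = $2,905.14
Trial balance (start $0, +$1,452.57 each month, − disbursements):
  Oct: +$1,452.57 − $2,196.84 → -$744.27
  Nov: +$1,452.57 → $708.30
  Dec: +$1,452.57 − $7,325.88 → -$5,165.01
  Jan: +$1,452.57 → -$3,712.44
  Feb: +$1,452.57 → -$2,259.87
  Mar: +$1,452.57 → -$807.30
  Apr: +$1,452.57 → $645.27
  May: +$1,452.57 → $2,097.84
  Jun: +$1,452.57 − $7,325.88 → -$3,775.47
  Jul: +$1,452.57 → -$2,322.90
  Aug: +$1,452.57 → -$870.33
  Sep: +$1,452.57 − $582.24 → $0.00
Lowest trial balance = -$5,165.01 (Dec)
Initial deposit = cushion − low point = $2,905.14 − (-$5,165.01) = $8,070.15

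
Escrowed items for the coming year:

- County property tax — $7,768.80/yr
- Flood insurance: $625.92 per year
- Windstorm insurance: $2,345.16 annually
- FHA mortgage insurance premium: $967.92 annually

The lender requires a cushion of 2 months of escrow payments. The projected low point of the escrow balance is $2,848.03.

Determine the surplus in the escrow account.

$896.73

County property tax = $7,768.80
Flood insurance = $625.92
Windstorm insurance = $2,345.16
FHA mortgage insurance premium = $967.92
Combined annual = $11,707.80
Monthly escrow = $11,707.80 / 12 = $975.65
Cushion = 2 × $975.65 = $1,951.30
Excess over cushion: $2,848.03 − $1,951.30 = $896.73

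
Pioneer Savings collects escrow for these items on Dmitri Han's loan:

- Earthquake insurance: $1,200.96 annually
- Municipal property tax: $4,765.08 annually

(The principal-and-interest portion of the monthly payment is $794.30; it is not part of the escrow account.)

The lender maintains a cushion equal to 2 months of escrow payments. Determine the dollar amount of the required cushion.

$994.34

Earthquake insurance = $1,200.96 per year
Municipal property tax = $4,765.08 per year
Total per year = $1,200.96 + $4,765.08 = $5,966.04
Monthly escrow = $5,966.04 / 12 = $497.17
Cushion = 2 × $497.17 = $994.34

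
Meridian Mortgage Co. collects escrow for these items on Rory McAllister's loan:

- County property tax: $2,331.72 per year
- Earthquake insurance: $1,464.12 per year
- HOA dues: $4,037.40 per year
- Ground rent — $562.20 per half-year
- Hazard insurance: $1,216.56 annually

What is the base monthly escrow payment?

County property tax = $2,331.72/yr
Earthquake insurance = $1,464.12/yr
HOA dues = $4,037.40/yr
Ground rent = $562.20 × 2 = $1,124.40/yr
Hazard insurance = $1,216.56/yr
Annual escrow total = $10,174.20
Monthly escrow = $10,174.20 ÷ 12 = $847.85

$847.85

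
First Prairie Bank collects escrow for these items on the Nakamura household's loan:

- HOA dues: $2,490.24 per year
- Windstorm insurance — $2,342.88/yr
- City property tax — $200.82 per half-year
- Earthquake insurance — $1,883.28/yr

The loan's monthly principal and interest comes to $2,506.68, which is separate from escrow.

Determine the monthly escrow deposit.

HOA dues = $2,490.24 annually
Windstorm insurance = $2,342.88 annually
City property tax = $200.82 × 2 = $401.64 annually
Earthquake insurance = $1,883.28 annually
Combined annual = $2,490.24 + $2,342.88 + $401.64 + $1,883.28 = $7,118.04
Base monthly escrow = $7,118.04 ÷ 12 = $593.17

$593.17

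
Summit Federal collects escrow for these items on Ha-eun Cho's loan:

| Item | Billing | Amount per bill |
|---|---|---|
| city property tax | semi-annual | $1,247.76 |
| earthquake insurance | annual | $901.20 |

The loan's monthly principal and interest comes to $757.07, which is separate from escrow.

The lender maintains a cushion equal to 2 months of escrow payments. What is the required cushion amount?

City property tax: $1,247.76 × 2 = $2,495.52
Earthquake insurance: $901.20
Total per year = $2,495.52 + $901.20 = $3,396.72
Monthly = $3,396.72 ÷ 12 = $283.06
Required cushion = 2 × $283.06 = $566.12

$566.12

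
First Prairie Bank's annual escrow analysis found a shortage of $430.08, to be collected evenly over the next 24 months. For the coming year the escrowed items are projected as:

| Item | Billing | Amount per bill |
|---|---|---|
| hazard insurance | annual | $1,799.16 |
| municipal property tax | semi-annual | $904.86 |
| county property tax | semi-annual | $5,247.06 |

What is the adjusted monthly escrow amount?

$1,193.17

Hazard insurance: $1,799.16 annually
Municipal property tax: $904.86 × 2 = $1,809.72 annually
County property tax: $5,247.06 × 2 = $10,494.12 annually
Total annual escrow = $1,799.16 + $1,809.72 + $10,494.12 = $14,103.00
Monthly escrow = $14,103.00 / 12 = $1,175.25
Shortage per month = $430.08 ÷ 24 = $17.92
New monthly escrow = $1,175.25 + $17.92 = $1,193.17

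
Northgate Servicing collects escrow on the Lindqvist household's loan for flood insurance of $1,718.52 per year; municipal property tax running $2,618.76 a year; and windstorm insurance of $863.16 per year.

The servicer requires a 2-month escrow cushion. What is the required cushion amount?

Flood insurance = $1,718.52/yr
Municipal property tax = $2,618.76/yr
Windstorm insurance = $863.16/yr
Annual escrow total = $5,200.44
Per month = $5,200.44 / 12 = $433.37
Cushion = 2 × $433.37 = $866.74

$866.74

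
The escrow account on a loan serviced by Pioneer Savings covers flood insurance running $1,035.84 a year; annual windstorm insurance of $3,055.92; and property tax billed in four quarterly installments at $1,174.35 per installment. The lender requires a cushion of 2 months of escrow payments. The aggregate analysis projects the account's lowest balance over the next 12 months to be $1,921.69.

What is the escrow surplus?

$456.83

Flood insurance: $1,035.84
Windstorm insurance: $3,055.92
Property tax: $1,174.35 × 4 = $4,697.40
Total annual escrow = $1,035.84 + $3,055.92 + $4,697.40 = $8,789.16
Per month = $8,789.16 ÷ 12 = $732.43
Required cushion = 2 × $732.43 = $1,464.86
Surplus = $1,921.69 − $1,464.86 = $456.83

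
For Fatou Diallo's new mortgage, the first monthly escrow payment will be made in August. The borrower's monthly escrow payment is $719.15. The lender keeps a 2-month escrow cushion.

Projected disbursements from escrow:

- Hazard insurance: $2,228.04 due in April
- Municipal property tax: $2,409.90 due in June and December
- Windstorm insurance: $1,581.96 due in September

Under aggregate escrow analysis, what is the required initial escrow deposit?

$2,157.45

Cushion = 2 × $719.15 = $1,438.30
Trial balance (start $0, +$719.15 each month, − disbursements):
  Aug: +$719.15 → $719.15
  Sep: +$719.15 − $1,581.96 → -$143.66
  Oct: +$719.15 → $575.49
  Nov: +$719.15 → $1,294.64
  Dec: +$719.15 − $2,409.90 → -$396.11
  Jan: +$719.15 → $323.04
  Feb: +$719.15 → $1,042.19
  Mar: +$719.15 → $1,761.34
  Apr: +$719.15 − $2,228.04 → $252.45
  May: +$719.15 → $971.60
  Jun: +$719.15 − $2,409.90 → -$719.15
  Jul: +$719.15 → $0.00
Lowest trial balance = -$719.15 (Jun)
Initial deposit = cushion − low point = $1,438.30 − (-$719.15) = $2,157.45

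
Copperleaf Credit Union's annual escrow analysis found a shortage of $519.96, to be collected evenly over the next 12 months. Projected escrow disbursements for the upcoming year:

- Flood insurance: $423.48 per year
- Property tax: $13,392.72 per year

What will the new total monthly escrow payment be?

$1,194.68

Flood insurance: $423.48/yr
Property tax: $13,392.72/yr
Combined annual = $423.48 + $13,392.72 = $13,816.20
Base monthly escrow = $13,816.20 ÷ 12 = $1,151.35
Monthly shortage recovery: $519.96 / 12 = $43.33
New monthly escrow = $1,151.35 + $43.33 = $1,194.68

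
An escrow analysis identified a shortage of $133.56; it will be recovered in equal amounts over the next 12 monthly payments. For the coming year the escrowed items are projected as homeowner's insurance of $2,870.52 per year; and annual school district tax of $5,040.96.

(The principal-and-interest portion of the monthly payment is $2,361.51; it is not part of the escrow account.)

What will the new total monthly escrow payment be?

$670.42

Homeowner's insurance: $2,870.52 annually
School district tax: $5,040.96 annually
Annual escrow total = $2,870.52 + $5,040.96 = $7,911.48
Base monthly escrow = $7,911.48 / 12 = $659.29
Shortage spread = $133.56 / 12 = $11.13/mo
Adjusted monthly = $659.29 + $11.13 = $670.42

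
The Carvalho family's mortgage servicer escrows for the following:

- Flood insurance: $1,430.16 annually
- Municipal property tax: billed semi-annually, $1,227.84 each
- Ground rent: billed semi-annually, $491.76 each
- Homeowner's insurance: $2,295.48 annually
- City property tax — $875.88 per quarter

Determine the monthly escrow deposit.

Flood insurance = $1,430.16 annually
Municipal property tax = $1,227.84 × 2 = $2,455.68 annually
Ground rent = $491.76 × 2 = $983.52 annually
Homeowner's insurance = $2,295.48 annually
City property tax = $875.88 × 4 = $3,503.52 annually
Annual escrow total = $10,668.36
Per month = $10,668.36 ÷ 12 = $889.03

$889.03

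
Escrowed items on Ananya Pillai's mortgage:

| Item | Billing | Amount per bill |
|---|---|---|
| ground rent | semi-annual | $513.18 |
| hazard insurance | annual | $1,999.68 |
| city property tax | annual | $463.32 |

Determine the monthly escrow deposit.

$290.78

Ground rent: $513.18 × 2 = $1,026.36
Hazard insurance: $1,999.68
City property tax: $463.32
Annual escrow total = $3,489.36
Monthly escrow = $3,489.36 / 12 = $290.78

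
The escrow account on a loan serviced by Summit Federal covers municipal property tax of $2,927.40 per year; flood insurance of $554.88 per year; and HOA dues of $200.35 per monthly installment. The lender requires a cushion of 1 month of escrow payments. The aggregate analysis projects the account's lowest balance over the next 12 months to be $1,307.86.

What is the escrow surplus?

Municipal property tax = $2,927.40 per year
Flood insurance = $554.88 per year
HOA dues = $200.35 × 12 = $2,404.20 per year
Total per year = $5,886.48
Monthly escrow = $5,886.48 / 12 = $490.54
Required cushion = 1 × $490.54 = $490.54
Excess over cushion: $1,307.86 − $490.54 = $817.32

$817.32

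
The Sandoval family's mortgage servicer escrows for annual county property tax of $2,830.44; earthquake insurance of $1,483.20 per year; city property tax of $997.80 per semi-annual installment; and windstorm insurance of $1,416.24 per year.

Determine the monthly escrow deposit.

County property tax — $2,830.44 per year
Earthquake insurance — $1,483.20 per year
City property tax — $997.80 × 2 = $1,995.60 per year
Windstorm insurance — $1,416.24 per year
Combined annual = $2,830.44 + $1,483.20 + $1,995.60 + $1,416.24 = $7,725.48
Base monthly escrow = $7,725.48 ÷ 12 = $643.79

$643.79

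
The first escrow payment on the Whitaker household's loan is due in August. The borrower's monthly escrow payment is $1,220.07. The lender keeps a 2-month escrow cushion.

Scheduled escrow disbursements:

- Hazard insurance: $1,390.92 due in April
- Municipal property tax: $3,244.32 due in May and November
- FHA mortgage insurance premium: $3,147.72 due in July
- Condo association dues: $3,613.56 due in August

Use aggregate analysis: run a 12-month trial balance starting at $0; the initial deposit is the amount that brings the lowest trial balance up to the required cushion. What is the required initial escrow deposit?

$4,833.63

Cushion = 2 × $1,220.07 = $2,440.14
Trial balance (start $0, +$1,220.07 each month, − disbursements):
  Aug: +$1,220.07 − $3,613.56 → -$2,393.49
  Sep: +$1,220.07 → -$1,173.42
  Oct: +$1,220.07 → $46.65
  Nov: +$1,220.07 − $3,244.32 → -$1,977.60
  Dec: +$1,220.07 → -$757.53
  Jan: +$1,220.07 → $462.54
  Feb: +$1,220.07 → $1,682.61
  Mar: +$1,220.07 → $2,902.68
  Apr: +$1,220.07 − $1,390.92 → $2,731.83
  May: +$1,220.07 − $3,244.32 → $707.58
  Jun: +$1,220.07 → $1,927.65
  Jul: +$1,220.07 − $3,147.72 → $0.00
Lowest trial balance = -$2,393.49 (Aug)
Initial deposit = cushion − low point = $2,440.14 − (-$2,393.49) = $4,833.63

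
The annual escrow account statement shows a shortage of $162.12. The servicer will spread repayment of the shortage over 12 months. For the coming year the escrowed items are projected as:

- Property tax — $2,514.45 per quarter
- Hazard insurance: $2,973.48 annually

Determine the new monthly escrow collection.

Property tax — $2,514.45 × 4 = $10,057.80/yr
Hazard insurance — $2,973.48/yr
Combined annual = $13,031.28
Monthly = $13,031.28 ÷ 12 = $1,085.94
Monthly shortage recovery: $162.12 / 12 = $13.51
Adjusted monthly = $1,085.94 + $13.51 = $1,099.45

$1,099.45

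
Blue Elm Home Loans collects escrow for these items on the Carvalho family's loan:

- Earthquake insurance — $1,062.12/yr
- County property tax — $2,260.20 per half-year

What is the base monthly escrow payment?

Earthquake insurance = $1,062.12 annually
County property tax = $2,260.20 × 2 = $4,520.40 annually
Total per year = $5,582.52
Per month = $5,582.52 ÷ 12 = $465.21

$465.21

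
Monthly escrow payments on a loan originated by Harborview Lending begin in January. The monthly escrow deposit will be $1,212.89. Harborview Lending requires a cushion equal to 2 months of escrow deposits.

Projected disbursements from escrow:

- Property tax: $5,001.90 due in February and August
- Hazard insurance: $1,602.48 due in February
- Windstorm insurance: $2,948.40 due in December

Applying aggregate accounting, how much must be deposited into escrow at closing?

Cushion = 2 × $1,212.89 = $2,425.78
Trial balance (start $0, +$1,212.89 each month, − disbursements):
  Jan: +$1,212.89 → $1,212.89
  Feb: +$1,212.89 − $6,604.38 → -$4,178.60
  Mar: +$1,212.89 → -$2,965.71
  Apr: +$1,212.89 → -$1,752.82
  May: +$1,212.89 → -$539.93
  Jun: +$1,212.89 → $672.96
  Jul: +$1,212.89 → $1,885.85
  Aug: +$1,212.89 − $5,001.90 → -$1,903.16
  Sep: +$1,212.89 → -$690.27
  Oct: +$1,212.89 → $522.62
  Nov: +$1,212.89 → $1,735.51
  Dec: +$1,212.89 − $2,948.40 → $0.00
Lowest trial balance = -$4,178.60 (Feb)
Initial deposit = cushion − low point = $2,425.78 − (-$4,178.60) = $6,604.38

$6,604.38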